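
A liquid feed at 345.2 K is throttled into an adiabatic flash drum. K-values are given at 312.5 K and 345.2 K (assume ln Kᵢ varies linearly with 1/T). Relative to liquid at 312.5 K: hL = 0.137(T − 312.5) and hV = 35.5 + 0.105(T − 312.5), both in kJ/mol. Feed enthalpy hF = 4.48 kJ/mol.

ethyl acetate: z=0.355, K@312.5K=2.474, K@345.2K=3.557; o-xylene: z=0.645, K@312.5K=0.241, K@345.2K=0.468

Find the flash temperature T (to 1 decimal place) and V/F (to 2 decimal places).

T = 318.7 K, V/F = 0.10

Adiabatic flash: solve Rachford–Rice at each trial T, then check hF = ψ·hV(T) + (1−ψ)·hL(T).
  T = 312.5 K: K = (2.474, 0.241), RR gives ψ = 0.030, H_out = 1.070 kJ/mol
  T = 345.2 K: K = (3.557, 0.468), RR gives ψ = 0.415, H_out = 18.780 kJ/mol
  T = 328.9 K: K = (2.995, 0.342), RR gives ψ = 0.216, H_out = 9.802 kJ/mol
  T = 320.7 K: K = (2.729, 0.288), RR gives ψ = 0.126, H_out = 5.552 kJ/mol
  T = 316.6 K: K = (2.600, 0.264), RR gives ψ = 0.079, H_out = 3.360 kJ/mol
  T = 318.6 K: K = (2.662, 0.276), RR gives ψ = 0.102, H_out = 4.439 kJ/mol
Linear interpolation between T = 318.6 (H_out = 4.439) and T = 320.7 (H_out = 5.552) on hF = 4.48 gives T ≈ 318.7 K, at which ψ = 0.10.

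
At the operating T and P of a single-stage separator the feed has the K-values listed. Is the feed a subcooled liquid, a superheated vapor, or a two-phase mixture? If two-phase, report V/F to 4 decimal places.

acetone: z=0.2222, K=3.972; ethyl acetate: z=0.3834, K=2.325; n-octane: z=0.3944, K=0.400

two-phase, V/F = 0.7848

ΣzᵢKᵢ = 1.9317; Σzᵢ/Kᵢ = 1.2068.
Both exceed 1, so a two-phase solution exists.
Rachford–Rice: g(ψ) = Σ zᵢ(Kᵢ−1)/(1+ψ(Kᵢ−1)) = 0.
Iterate (Newton) starting at ψ = 0.5:
  ψ = 0.5000: g = 0.23315, g' = -0.8509 → ψ = 0.7740
  ψ = 0.7740: g = 0.00906, g' = -0.8392 → ψ = 0.7848
Converged at ψ = 0.7848.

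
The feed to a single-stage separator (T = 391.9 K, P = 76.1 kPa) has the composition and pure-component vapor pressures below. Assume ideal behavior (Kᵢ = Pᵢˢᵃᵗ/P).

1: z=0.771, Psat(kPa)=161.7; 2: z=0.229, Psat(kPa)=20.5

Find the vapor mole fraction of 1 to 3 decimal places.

y_1 = 0.837

Raoult's law: Kᵢ = Pᵢˢᵃᵗ/P = Pᵢˢᵃᵗ/76.1.
  K_1 = 161.7/76.1 = 2.12484, K_2 = 20.5/76.1 = 0.26938
Rachford–Rice: g(ψ) = Σ zᵢ(Kᵢ−1)/(1+ψ(Kᵢ−1)) = 0.
g(0) = ΣzᵢKᵢ − 1 = 0.700 and g(1) = 1 − Σzᵢ/Kᵢ = -0.213, so a root lies in (0, 1).
Iterate (Newton) starting at ψ = 0.5:
  ψ = 0.500: g = 0.2915, g' = -0.703 → ψ = 0.915
  ψ = 0.915: g = -0.0768, g' = -1.347 → ψ = 0.858
  ψ = 0.858: g = -0.0066, g' = -1.129 → ψ = 0.852
Converged at ψ = 0.852.
Compositions from xᵢ = zᵢ/(1+ψ(Kᵢ−1)), yᵢ = Kᵢxᵢ:
  1: x = 0.394, y = 0.837
  2: x = 0.606, y = 0.163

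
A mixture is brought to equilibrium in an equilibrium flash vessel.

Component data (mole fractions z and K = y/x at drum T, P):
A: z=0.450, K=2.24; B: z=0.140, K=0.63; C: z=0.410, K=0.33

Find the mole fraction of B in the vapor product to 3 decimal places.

y_B = 0.099

Let ψ = V/F and solve Σ zᵢ(Kᵢ−1)/(1+ψ(Kᵢ−1)) = 0.
g(0) = ΣzᵢKᵢ − 1 = 0.232 and g(1) = 1 − Σzᵢ/Kᵢ = -0.666, so a root lies in (0, 1).
Iterate (Newton) starting at ψ = 0.45:
  ψ = 0.450: g = -0.0973, g' = -0.690 → ψ = 0.309
  ψ = 0.309: g = -0.0015, g' = -0.679 → ψ = 0.307
Converged at ψ = 0.307.
Compositions from xᵢ = zᵢ/(1+ψ(Kᵢ−1)), yᵢ = Kᵢxᵢ:
  A: x = 0.326, y = 0.730
  B: x = 0.158, y = 0.099
  C: x = 0.516, y = 0.170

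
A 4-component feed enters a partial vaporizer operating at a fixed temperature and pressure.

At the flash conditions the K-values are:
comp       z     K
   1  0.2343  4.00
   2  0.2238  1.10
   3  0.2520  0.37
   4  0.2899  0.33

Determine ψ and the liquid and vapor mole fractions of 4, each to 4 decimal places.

ψ = 0.2517, x_4 = 0.3487, y_4 = 0.1151

Iterate (Newton) starting at ψ = 0.67:
  ψ = 0.6700: g = -0.37267, g' = -0.9627 → ψ = 0.2829
  ψ = 0.2829: g = -0.03086, g' = -0.9654 → ψ = 0.2509
  ψ = 0.2509: g = 0.00080, g' = -1.0177 → ψ = 0.2517
Converged at ψ = 0.2517.
Compositions from xᵢ = zᵢ/(1+ψ(Kᵢ−1)), yᵢ = Kᵢxᵢ:
  1: x = 0.1335, y = 0.5340
  2: x = 0.2183, y = 0.2401
  3: x = 0.2995, y = 0.1108
  4: x = 0.3487, y = 0.1151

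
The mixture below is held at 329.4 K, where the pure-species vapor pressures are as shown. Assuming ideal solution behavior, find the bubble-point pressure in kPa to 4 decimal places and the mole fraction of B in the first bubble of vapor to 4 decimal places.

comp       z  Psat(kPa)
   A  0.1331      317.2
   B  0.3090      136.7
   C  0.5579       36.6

At the bubble point ψ → 0, so ΣzᵢKᵢ = 1 with Kᵢ = Pᵢˢᵃᵗ/P ⇒ P = ΣzᵢPᵢˢᵃᵗ.
P = 0.1331·317.2 + 0.3090·136.7 + 0.5579·36.6 = 104.8788 kPa
yᵢ = zᵢPᵢˢᵃᵗ/P ⇒ y_B = 0.3090·136.7/104.8788 = 0.4028

Pbub = 104.8788 kPa, y_B = 0.4028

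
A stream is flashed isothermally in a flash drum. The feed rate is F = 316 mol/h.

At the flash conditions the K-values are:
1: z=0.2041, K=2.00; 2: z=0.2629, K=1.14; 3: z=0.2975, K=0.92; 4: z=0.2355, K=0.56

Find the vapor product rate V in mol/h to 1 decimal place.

Rachford–Rice: g(ψ) = Σ zᵢ(Kᵢ−1)/(1+ψ(Kᵢ−1)) = 0.
g(0) = ΣzᵢKᵢ − 1 = 0.1135 and g(1) = 1 − Σzᵢ/Kᵢ = -0.0766, so a root lies in (0, 1).
Newton iteration, ψ⁰ = 0.5:
  ψ = 0.5000: g = 0.01283, g' = -0.1722 → ψ = 0.5745
  ψ = 0.5745: g = 0.00008, g' = -0.1705 → ψ = 0.5749
Converged at ψ = 0.5749.
Then V = ψ·F = 0.5749·316 = 181.7 mol/h and L = F − V = 134.3 mol/h.

V = 181.7 mol/h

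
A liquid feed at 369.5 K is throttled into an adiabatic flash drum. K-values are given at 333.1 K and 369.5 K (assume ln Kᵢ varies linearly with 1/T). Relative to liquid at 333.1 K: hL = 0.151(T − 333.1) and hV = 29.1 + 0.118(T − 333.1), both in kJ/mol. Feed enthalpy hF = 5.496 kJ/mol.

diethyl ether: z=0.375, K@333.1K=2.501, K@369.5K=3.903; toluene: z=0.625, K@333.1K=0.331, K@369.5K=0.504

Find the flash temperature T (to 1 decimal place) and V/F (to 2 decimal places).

T = 335.6 K, V/F = 0.18

Adiabatic flash: solve Rachford–Rice at each trial T, then check hF = ψ·hV(T) + (1−ψ)·hL(T).
  T = 333.1 K: K = (2.501, 0.331), RR gives ψ = 0.144, H_out = 4.195 kJ/mol
  T = 369.5 K: K = (3.903, 0.504), RR gives ψ = 0.541, H_out = 20.583 kJ/mol
  T = 351.3 K: K = (3.161, 0.413), RR gives ψ = 0.349, H_out = 12.708 kJ/mol
  T = 342.2 K: K = (2.820, 0.371), RR gives ψ = 0.253, H_out = 8.650 kJ/mol
  T = 337.6 K: K = (2.656, 0.350), RR gives ψ = 0.200, H_out = 6.467 kJ/mol
  T = 335.4 K: K = (2.580, 0.341), RR gives ψ = 0.173, H_out = 5.376 kJ/mol
Linear interpolation between T = 335.4 (H_out = 5.376) and T = 337.6 (H_out = 6.467) on hF = 5.496 gives T ≈ 335.6 K, at which ψ = 0.18.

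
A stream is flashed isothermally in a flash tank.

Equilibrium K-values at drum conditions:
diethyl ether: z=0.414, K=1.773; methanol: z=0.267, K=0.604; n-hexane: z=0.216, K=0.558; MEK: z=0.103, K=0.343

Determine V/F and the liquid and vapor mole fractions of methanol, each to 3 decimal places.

Material balance + equilibrium reduce to Σ zᵢ(Kᵢ−1)/(1+V/F(Kᵢ−1)) = 0.
g(0) = ΣzᵢKᵢ − 1 = 0.051 and g(1) = 1 − Σzᵢ/Kᵢ = -0.363, so a root lies in (0, 1).
Iterate (Newton) starting at V/F = 0.62:
  V/F = 0.620: g = -0.1695, g' = -0.393 → V/F = 0.189
  V/F = 0.189: g = -0.0165, g' = -0.345 → V/F = 0.141
  V/F = 0.141: g = 0.0001, g' = -0.350 → V/F = 0.142
Converged at V/F = 0.142.
Compositions from xᵢ = zᵢ/(1+V/F(Kᵢ−1)), yᵢ = Kᵢxᵢ:
  diethyl ether: x = 0.373, y = 0.662
  methanol: x = 0.283, y = 0.171
  n-hexane: x = 0.230, y = 0.129
  MEK: x = 0.114, y = 0.039

V/F = 0.142, x_methanol = 0.283, y_methanol = 0.171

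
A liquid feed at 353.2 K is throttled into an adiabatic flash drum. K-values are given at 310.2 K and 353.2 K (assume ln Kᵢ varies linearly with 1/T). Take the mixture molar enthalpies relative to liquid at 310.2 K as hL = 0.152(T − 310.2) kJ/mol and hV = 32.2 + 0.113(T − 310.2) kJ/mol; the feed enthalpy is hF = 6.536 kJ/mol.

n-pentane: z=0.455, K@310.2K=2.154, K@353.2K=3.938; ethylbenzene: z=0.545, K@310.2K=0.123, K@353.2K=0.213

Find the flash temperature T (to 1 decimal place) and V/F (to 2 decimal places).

Adiabatic flash: solve Rachford–Rice at each trial T, then check hF = ψ·hV(T) + (1−ψ)·hL(T).
  T = 310.2 K: K = (2.154, 0.123), RR gives ψ = 0.047, H_out = 1.499 kJ/mol
  T = 353.2 K: K = (3.938, 0.213), RR gives ψ = 0.393, H_out = 18.521 kJ/mol
  T = 331.7 K: K = (2.970, 0.165), RR gives ψ = 0.268, H_out = 11.676 kJ/mol
  T = 320.9 K: K = (2.541, 0.143), RR gives ψ = 0.177, H_out = 7.260 kJ/mol
  T = 315.5 K: K = (2.341, 0.133), RR gives ψ = 0.118, H_out = 4.587 kJ/mol
  T = 318.2 K: K = (2.440, 0.138), RR gives ψ = 0.149, H_out = 5.973 kJ/mol
  T = 319.5 K: K = (2.488, 0.140), RR gives ψ = 0.163, H_out = 6.604 kJ/mol
Linear interpolation between T = 318.2 (H_out = 5.973) and T = 319.5 (H_out = 6.604) on hF = 6.536 gives T ≈ 319.4 K, at which ψ = 0.16.

T = 319.4 K, V/F = 0.16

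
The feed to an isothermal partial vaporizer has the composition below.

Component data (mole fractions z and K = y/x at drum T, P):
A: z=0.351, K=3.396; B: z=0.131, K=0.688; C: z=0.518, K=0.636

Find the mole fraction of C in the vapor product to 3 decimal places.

Rachford–Rice: g(V/F) = Σ zᵢ(Kᵢ−1)/(1+V/F(Kᵢ−1)) = 0.
Check two-phase: ΣzᵢKᵢ = 1.612 > 1 and Σzᵢ/Kᵢ = 1.108 > 1, so g(0) = 0.612 > 0 and g(1) = -0.108 < 0.
Newton–Raphson from V/F = 0.5:
  V/F = 0.500: g = 0.1037, g' = -0.538 → V/F = 0.693
  V/F = 0.693: g = 0.0119, g' = -0.428 → V/F = 0.721
Converged at V/F = 0.721.
Compositions from xᵢ = zᵢ/(1+V/F(Kᵢ−1)), yᵢ = Kᵢxᵢ:
  A: x = 0.129, y = 0.437
  B: x = 0.169, y = 0.116
  C: x = 0.702, y = 0.447

y_C = 0.447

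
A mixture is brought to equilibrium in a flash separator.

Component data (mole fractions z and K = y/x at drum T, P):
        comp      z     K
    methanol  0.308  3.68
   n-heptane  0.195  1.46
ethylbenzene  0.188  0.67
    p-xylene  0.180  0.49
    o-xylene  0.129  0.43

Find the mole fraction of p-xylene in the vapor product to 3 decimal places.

Material balance + equilibrium reduce to Σ zᵢ(Kᵢ−1)/(1+V/F(Kᵢ−1)) = 0.
Check two-phase: ΣzᵢKᵢ = 1.688 > 1 and Σzᵢ/Kᵢ = 1.165 > 1, so g(0) = 0.688 > 0 and g(1) = -0.165 < 0.
Iterate (Newton) starting at V/F = 0.5:
  V/F = 0.500: g = 0.1253, g' = -0.627 → V/F = 0.700
  V/F = 0.700: g = 0.0091, g' = -0.555 → V/F = 0.716
Converged at V/F = 0.716.
Compositions from xᵢ = zᵢ/(1+V/F(Kᵢ−1)), yᵢ = Kᵢxᵢ:
  methanol: x = 0.105, y = 0.388
  n-heptane: x = 0.147, y = 0.214
  ethylbenzene: x = 0.246, y = 0.165
  p-xylene: x = 0.284, y = 0.139
  o-xylene: x = 0.218, y = 0.094

y_p-xylene = 0.139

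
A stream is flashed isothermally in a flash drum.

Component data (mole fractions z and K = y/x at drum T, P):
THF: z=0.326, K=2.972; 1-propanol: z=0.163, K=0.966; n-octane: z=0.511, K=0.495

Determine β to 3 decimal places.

Let β = V/F and solve Σ zᵢ(Kᵢ−1)/(1+β(Kᵢ−1)) = 0.
Check two-phase: ΣzᵢKᵢ = 1.379 > 1 and Σzᵢ/Kᵢ = 1.311 > 1, so g(0) = 0.379 > 0 and g(1) = -0.311 < 0.
Iterate (Newton) starting at β = 0.5:
  β = 0.500: g = -0.0272, g' = -0.555 → β = 0.451
  β = 0.451: g = 0.0004, g' = -0.574 → β = 0.452
Converged at β = 0.452.

β = 0.452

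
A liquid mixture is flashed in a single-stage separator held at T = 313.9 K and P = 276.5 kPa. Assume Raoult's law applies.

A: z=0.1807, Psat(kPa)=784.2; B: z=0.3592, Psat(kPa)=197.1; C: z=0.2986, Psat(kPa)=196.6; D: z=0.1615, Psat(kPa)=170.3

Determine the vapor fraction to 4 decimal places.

Raoult's law: Kᵢ = Pᵢˢᵃᵗ/P = Pᵢˢᵃᵗ/276.5.
  K_A = 784.2/276.5 = 2.836166, K_B = 197.1/276.5 = 0.712839, K_C = 196.6/276.5 = 0.711031, K_D = 170.3/276.5 = 0.615913
Material balance + equilibrium reduce to Σ zᵢ(Kᵢ−1)/(1+ψ(Kᵢ−1)) = 0.
Feasibility: ΣzᵢKᵢ = 1.0803, Σzᵢ/Kᵢ = 1.2498 — both > 1, two phases present.
Iterate (Newton) starting at ψ = 0.64:
  ψ = 0.6400: g = -0.16195, g' = -0.2526 → ψ = 0.0000
  ψ = 0.0000: g = 0.08033, g' = -0.6876 → ψ = 0.1168
  ψ = 0.1168: g = 0.01222, g' = -0.4976 → ψ = 0.1414
  ψ = 0.1414: g = 0.00035, g' = -0.4699 → ψ = 0.1421
Converged at ψ = 0.1421.

ψ = 0.1421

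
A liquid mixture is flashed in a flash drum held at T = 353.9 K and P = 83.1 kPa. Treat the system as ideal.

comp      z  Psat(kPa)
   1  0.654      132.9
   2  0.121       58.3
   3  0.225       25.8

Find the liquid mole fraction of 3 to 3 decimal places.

Raoult's law: Kᵢ = Pᵢˢᵃᵗ/P = Pᵢˢᵃᵗ/83.1.
  K_1 = 132.9/83.1 = 1.59928, K_2 = 58.3/83.1 = 0.70156, K_3 = 25.8/83.1 = 0.31047
Rachford–Rice: g(β) = Σ zᵢ(Kᵢ−1)/(1+β(Kᵢ−1)) = 0.
Check two-phase: ΣzᵢKᵢ = 1.201 > 1 and Σzᵢ/Kᵢ = 1.306 > 1, so g(0) = 0.201 > 0 and g(1) = -0.306 < 0.
Newton iteration, β⁰ = 0.5:
  β = 0.500: g = 0.0223, g' = -0.403 → β = 0.555
  β = 0.555: g = -0.0007, g' = -0.429 → β = 0.554
Converged at β = 0.554.
Compositions from xᵢ = zᵢ/(1+β(Kᵢ−1)), yᵢ = Kᵢxᵢ:
  1: x = 0.491, y = 0.785
  2: x = 0.145, y = 0.102
  3: x = 0.364, y = 0.113

x_3 = 0.364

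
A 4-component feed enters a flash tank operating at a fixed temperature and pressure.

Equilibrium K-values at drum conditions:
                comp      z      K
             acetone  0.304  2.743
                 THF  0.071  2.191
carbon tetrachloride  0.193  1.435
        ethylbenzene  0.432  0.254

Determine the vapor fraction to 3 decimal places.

Let ψ = V/F and solve Σ zᵢ(Kᵢ−1)/(1+ψ(Kᵢ−1)) = 0.
Feasibility: ΣzᵢKᵢ = 1.376, Σzᵢ/Kᵢ = 1.979 — both > 1, two phases present.
Iterate (Newton) starting at ψ = 0.5:
  ψ = 0.500: g = -0.1089, g' = -0.939 → ψ = 0.384
  ψ = 0.384: g = -0.0043, g' = -0.878 → ψ = 0.379
Converged at ψ = 0.379.

ψ = 0.379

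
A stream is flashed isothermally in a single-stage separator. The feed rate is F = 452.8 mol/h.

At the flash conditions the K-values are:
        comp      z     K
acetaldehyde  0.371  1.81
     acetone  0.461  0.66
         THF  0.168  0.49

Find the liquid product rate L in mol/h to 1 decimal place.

Material balance + equilibrium reduce to Σ zᵢ(Kᵢ−1)/(1+β(Kᵢ−1)) = 0.
Feasibility: ΣzᵢKᵢ = 1.058, Σzᵢ/Kᵢ = 1.246 — both > 1, two phases present.
Newton–Raphson from β = 0.5:
  β = 0.500: g = -0.0900, g' = -0.279 → β = 0.178
  β = 0.178: g = 0.0016, g' = -0.299 → β = 0.183
Converged at β = 0.183.
Then V = β·F = 0.1833·452.8 = 83.0 mol/h and L = F − V = 369.8 mol/h.

L = 369.8 mol/h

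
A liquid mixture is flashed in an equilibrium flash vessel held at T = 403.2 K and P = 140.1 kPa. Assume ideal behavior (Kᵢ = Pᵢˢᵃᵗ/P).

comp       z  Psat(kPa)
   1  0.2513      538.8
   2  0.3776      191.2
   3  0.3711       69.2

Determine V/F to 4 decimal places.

Raoult's law: Kᵢ = Pᵢˢᵃᵗ/P = Pᵢˢᵃᵗ/140.1.
  K_1 = 538.8/140.1 = 3.845824, K_2 = 191.2/140.1 = 1.364739, K_3 = 69.2/140.1 = 0.493933
Newton–Raphson from V/F = 0.5:
  V/F = 0.5000: g = 0.16023, g' = -0.5530 → V/F = 0.7898
  V/F = 0.7898: g = 0.01431, g' = -0.4870 → V/F = 0.8191
  V/F = 0.8191: g = -0.00005, g' = -0.4905 → V/F = 0.8190
Converged at V/F = 0.8190.

V/F = 0.8190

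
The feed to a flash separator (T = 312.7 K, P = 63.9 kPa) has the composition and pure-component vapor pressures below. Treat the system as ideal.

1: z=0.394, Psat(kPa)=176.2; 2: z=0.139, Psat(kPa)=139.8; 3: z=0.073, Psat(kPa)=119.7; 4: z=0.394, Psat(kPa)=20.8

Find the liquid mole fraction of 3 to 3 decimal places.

Raoult's law: Kᵢ = Pᵢˢᵃᵗ/P = Pᵢˢᵃᵗ/63.9.
  K_1 = 176.2/63.9 = 2.75743, K_2 = 139.8/63.9 = 2.18779, K_3 = 119.7/63.9 = 1.87324, K_4 = 20.8/63.9 = 0.32551
Newton–Raphson from β = 0.64:
  β = 0.640: g = -0.0070, g' = -0.911 → β = 0.632
Converged at β = 0.632.
Compositions from xᵢ = zᵢ/(1+β(Kᵢ−1)), yᵢ = Kᵢxᵢ:
  1: x = 0.187, y = 0.515
  2: x = 0.079, y = 0.174
  3: x = 0.047, y = 0.088
  4: x = 0.687, y = 0.224

x_3 = 0.047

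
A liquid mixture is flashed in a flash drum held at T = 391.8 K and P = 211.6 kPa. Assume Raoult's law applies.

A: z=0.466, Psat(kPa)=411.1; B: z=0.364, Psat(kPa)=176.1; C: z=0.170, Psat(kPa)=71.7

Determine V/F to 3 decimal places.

V/F = 0.667

Raoult's law: Kᵢ = Pᵢˢᵃᵗ/P = Pᵢˢᵃᵗ/211.6.
  K_A = 411.1/211.6 = 1.94282, K_B = 176.1/211.6 = 0.83223, K_C = 71.7/211.6 = 0.33885
Material balance + equilibrium reduce to Σ zᵢ(Kᵢ−1)/(1+V/F(Kᵢ−1)) = 0.
g(0) = ΣzᵢKᵢ − 1 = 0.266 and g(1) = 1 − Σzᵢ/Kᵢ = -0.179, so a root lies in (0, 1).
Newton–Raphson from V/F = 0.5:
  V/F = 0.500: g = 0.0640, g' = -0.369 → V/F = 0.673
  V/F = 0.673: g = -0.0027, g' = -0.409 → V/F = 0.667
Converged at V/F = 0.667.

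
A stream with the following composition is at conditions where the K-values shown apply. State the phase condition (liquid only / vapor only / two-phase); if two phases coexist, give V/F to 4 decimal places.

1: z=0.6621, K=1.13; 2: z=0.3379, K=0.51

liquid only

ΣzᵢKᵢ = 0.9205; Σzᵢ/Kᵢ = 1.2485.
Since ΣzᵢKᵢ < 1 the mixture is below its bubble point — single liquid phase.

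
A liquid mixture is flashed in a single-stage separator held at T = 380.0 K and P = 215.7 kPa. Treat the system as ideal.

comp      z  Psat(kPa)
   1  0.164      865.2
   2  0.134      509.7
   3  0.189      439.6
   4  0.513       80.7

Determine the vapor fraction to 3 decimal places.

Raoult's law: Kᵢ = Pᵢˢᵃᵗ/P = Pᵢˢᵃᵗ/215.7.
  K_1 = 865.2/215.7 = 4.01113, K_2 = 509.7/215.7 = 2.36300, K_3 = 439.6/215.7 = 2.03802, K_4 = 80.7/215.7 = 0.37413
Rachford–Rice: g(ψ) = Σ zᵢ(Kᵢ−1)/(1+ψ(Kᵢ−1)) = 0.
g(0) = ΣzᵢKᵢ − 1 = 0.552 and g(1) = 1 − Σzᵢ/Kᵢ = -0.562, so a root lies in (0, 1).
Iterate (Newton) starting at ψ = 0.61:
  ψ = 0.610: g = -0.1254, g' = -0.861 → ψ = 0.464
  ψ = 0.464: g = -0.0025, g' = -0.844 → ψ = 0.461
Converged at ψ = 0.461.

ψ = 0.461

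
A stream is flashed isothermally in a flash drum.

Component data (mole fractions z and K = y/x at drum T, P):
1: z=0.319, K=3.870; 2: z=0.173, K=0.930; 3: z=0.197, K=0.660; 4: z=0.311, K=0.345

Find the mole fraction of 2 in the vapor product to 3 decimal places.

y_2 = 0.166

Newton–Raphson from β = 0.47:
  β = 0.470: g = 0.0032, g' = -0.788 → β = 0.474
Converged at β = 0.474.
Compositions from xᵢ = zᵢ/(1+β(Kᵢ−1)), yᵢ = Kᵢxᵢ:
  1: x = 0.135, y = 0.523
  2: x = 0.179, y = 0.166
  3: x = 0.235, y = 0.155
  4: x = 0.451, y = 0.156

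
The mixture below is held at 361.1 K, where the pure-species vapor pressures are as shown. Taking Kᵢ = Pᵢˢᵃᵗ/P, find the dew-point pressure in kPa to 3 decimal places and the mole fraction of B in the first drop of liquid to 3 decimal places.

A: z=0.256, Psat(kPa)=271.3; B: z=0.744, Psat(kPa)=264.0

Pdew = 265.831 kPa, x_B = 0.749

At the dew point ψ → 1, so Σzᵢ/Kᵢ = 1 with Kᵢ = Pᵢˢᵃᵗ/P ⇒ 1/P = Σzᵢ/Pᵢˢᵃᵗ.
1/P = 0.256/271.3 + 0.744/264.0 = 0.003762 ⇒ P = 265.831 kPa
xᵢ = zᵢP/Pᵢˢᵃᵗ ⇒ x_B = 0.744·265.831/264.0 = 0.749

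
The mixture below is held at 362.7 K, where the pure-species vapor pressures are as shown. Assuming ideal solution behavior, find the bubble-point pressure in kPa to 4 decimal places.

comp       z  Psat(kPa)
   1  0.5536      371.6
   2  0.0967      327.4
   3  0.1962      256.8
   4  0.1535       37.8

Pbub = 293.5638 kPa

At the bubble point ψ → 0, so ΣzᵢKᵢ = 1 with Kᵢ = Pᵢˢᵃᵗ/P ⇒ P = ΣzᵢPᵢˢᵃᵗ.
P = 0.5536·371.6 + 0.0967·327.4 + 0.1962·256.8 + 0.1535·37.8 = 293.5638 kPa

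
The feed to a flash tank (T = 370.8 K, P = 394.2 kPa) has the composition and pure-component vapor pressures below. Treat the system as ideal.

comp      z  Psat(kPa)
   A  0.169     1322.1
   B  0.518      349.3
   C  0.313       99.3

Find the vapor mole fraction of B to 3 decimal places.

y_B = 0.465

Raoult's law: Kᵢ = Pᵢˢᵃᵗ/P = Pᵢˢᵃᵗ/394.2.
  K_A = 1322.1/394.2 = 3.35388, K_B = 349.3/394.2 = 0.88610, K_C = 99.3/394.2 = 0.25190
Rachford–Rice: g(ψ) = Σ zᵢ(Kᵢ−1)/(1+ψ(Kᵢ−1)) = 0.
Check two-phase: ΣzᵢKᵢ = 1.105 > 1 and Σzᵢ/Kᵢ = 1.878 > 1, so g(0) = 0.105 > 0 and g(1) = -0.878 < 0.
Newton iteration, ψ⁰ = 0.5:
  ψ = 0.500: g = -0.2539, g' = -0.652 → ψ = 0.111
Converged at ψ = 0.111.
Compositions from xᵢ = zᵢ/(1+ψ(Kᵢ−1)), yᵢ = Kᵢxᵢ:
  A: x = 0.134, y = 0.449
  B: x = 0.525, y = 0.465
  C: x = 0.341, y = 0.086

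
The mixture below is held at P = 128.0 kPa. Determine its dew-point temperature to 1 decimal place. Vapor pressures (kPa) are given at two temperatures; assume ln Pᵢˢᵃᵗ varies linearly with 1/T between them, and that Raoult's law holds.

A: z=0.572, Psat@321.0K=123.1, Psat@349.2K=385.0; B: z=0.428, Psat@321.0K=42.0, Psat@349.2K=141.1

Dew-point temperature: Σzᵢ·P/Pᵢˢᵃᵗ(T) = 1. Interpolate ln Pᵢˢᵃᵗ = aᵢ + bᵢ/T.
  T = 321.0 K: ΣzᵢP/Pᵢˢᵃᵗ = 1.8991
  T = 349.2 K: ΣzᵢP/Pᵢˢᵃᵗ = 0.5784
  T = 335.1 K: ΣzᵢP/Pᵢˢᵃᵗ = 1.0221
  T = 342.1 K: ΣzᵢP/Pᵢˢᵃᵗ = 0.7659
  T = 338.6 K: ΣzᵢP/Pᵢˢᵃᵗ = 0.8835
  T = 336.9 K: ΣzᵢP/Pᵢˢᵃᵗ = 0.9479
Interpolating between 335.1 K and 336.9 K gives T ≈ 335.6 K.

T = 335.6 K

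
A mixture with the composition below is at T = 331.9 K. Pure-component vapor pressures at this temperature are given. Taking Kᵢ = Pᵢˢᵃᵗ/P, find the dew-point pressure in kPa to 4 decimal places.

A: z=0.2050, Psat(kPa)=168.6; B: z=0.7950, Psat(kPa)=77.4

Pdew = 87.0533 kPa

At the dew point ψ → 1, so Σzᵢ/Kᵢ = 1 with Kᵢ = Pᵢˢᵃᵗ/P ⇒ 1/P = Σzᵢ/Pᵢˢᵃᵗ.
1/P = 0.2050/168.6 + 0.7950/77.4 = 0.0114872 ⇒ P = 87.0533 kPa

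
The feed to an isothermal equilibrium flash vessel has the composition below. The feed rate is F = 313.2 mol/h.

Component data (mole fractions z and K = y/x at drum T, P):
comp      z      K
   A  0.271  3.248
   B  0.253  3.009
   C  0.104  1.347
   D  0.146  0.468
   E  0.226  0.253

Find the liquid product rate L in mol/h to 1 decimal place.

Newton iteration, V/F⁰ = 0.5:
  V/F = 0.500: g = 0.1959, g' = -0.965 → V/F = 0.703
  V/F = 0.703: g = -0.0038, g' = -1.054 → V/F = 0.699
Converged at V/F = 0.699.
Then V = V/F·F = 0.6994·313.2 = 219.1 mol/h and L = F − V = 94.1 mol/h.

L = 94.1 mol/h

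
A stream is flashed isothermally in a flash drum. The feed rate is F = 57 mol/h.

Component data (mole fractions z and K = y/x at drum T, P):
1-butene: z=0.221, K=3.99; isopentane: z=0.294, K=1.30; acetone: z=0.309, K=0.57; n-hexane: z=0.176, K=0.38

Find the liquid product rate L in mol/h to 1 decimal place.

L = 27.1 mol/h

Material balance + equilibrium reduce to Σ zᵢ(Kᵢ−1)/(1+ψ(Kᵢ−1)) = 0.
Check two-phase: ΣzᵢKᵢ = 1.507 > 1 and Σzᵢ/Kᵢ = 1.287 > 1, so g(0) = 0.507 > 0 and g(1) = -0.287 < 0.
Iterate (Newton) starting at ψ = 0.5:
  ψ = 0.500: g = 0.0141, g' = -0.572 → ψ = 0.525
Converged at ψ = 0.525.
Then V = ψ·F = 0.5249·57 = 29.9 mol/h and L = F − V = 27.1 mol/h.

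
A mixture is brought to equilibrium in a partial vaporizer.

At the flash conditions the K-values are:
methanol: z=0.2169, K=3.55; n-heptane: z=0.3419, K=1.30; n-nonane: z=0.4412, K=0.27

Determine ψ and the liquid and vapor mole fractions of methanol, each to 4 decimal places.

ψ = 0.2943, x_methanol = 0.1239, y_methanol = 0.4399

Material balance + equilibrium reduce to Σ zᵢ(Kᵢ−1)/(1+ψ(Kᵢ−1)) = 0.
g(0) = ΣzᵢKᵢ − 1 = 0.3336 and g(1) = 1 − Σzᵢ/Kᵢ = -0.9582, so a root lies in (0, 1).
Newton–Raphson from ψ = 0.3:
  ψ = 0.3000: g = -0.00492, g' = -0.8641 → ψ = 0.2943
Converged at ψ = 0.2943.
Compositions from xᵢ = zᵢ/(1+ψ(Kᵢ−1)), yᵢ = Kᵢxᵢ:
  methanol: x = 0.1239, y = 0.4399
  n-heptane: x = 0.3142, y = 0.4084
  n-nonane: x = 0.5619, y = 0.1517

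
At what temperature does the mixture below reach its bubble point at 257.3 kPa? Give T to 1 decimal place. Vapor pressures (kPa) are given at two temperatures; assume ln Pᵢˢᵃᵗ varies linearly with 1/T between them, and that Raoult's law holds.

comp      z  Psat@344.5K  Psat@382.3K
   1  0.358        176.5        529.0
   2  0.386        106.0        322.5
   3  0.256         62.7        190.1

Bubble-point temperature: ΣzᵢPᵢˢᵃᵗ(T) = P. Interpolate ln Pᵢˢᵃᵗ = aᵢ + bᵢ/T.
  T = 344.5 K: ΣzᵢPᵢˢᵃᵗ = 120.15 kPa
  T = 382.3 K: ΣzᵢPᵢˢᵃᵗ = 362.53 kPa
  T = 363.4 K: ΣzᵢPᵢˢᵃᵗ = 214.79 kPa
  T = 372.9 K: ΣzᵢPᵢˢᵃᵗ = 281.29 kPa
  T = 368.1 K: ΣzᵢPᵢˢᵃᵗ = 245.88 kPa
  T = 370.5 K: ΣzᵢPᵢˢᵃᵗ = 263.11 kPa
Interpolating between 368.1 K and 370.5 K gives T ≈ 369.7 K.

T = 369.7 K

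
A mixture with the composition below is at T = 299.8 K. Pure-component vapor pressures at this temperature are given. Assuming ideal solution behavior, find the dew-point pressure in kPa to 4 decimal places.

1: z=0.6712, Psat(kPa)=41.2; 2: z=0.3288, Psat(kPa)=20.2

Pdew = 30.7045 kPa

At the dew point ψ → 1, so Σzᵢ/Kᵢ = 1 with Kᵢ = Pᵢˢᵃᵗ/P ⇒ 1/P = Σzᵢ/Pᵢˢᵃᵗ.
1/P = 0.6712/41.2 + 0.3288/20.2 = 0.0325685 ⇒ P = 30.7045 kPa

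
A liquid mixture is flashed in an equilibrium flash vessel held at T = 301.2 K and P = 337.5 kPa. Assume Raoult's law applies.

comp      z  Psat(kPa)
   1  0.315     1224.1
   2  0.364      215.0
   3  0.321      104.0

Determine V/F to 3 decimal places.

Raoult's law: Kᵢ = Pᵢˢᵃᵗ/P = Pᵢˢᵃᵗ/337.5.
  K_1 = 1224.1/337.5 = 3.62696, K_2 = 215.0/337.5 = 0.63704, K_3 = 104.0/337.5 = 0.30815
Rachford–Rice: g(V/F) = Σ zᵢ(Kᵢ−1)/(1+V/F(Kᵢ−1)) = 0.
Feasibility: ΣzᵢKᵢ = 1.473, Σzᵢ/Kᵢ = 1.700 — both > 1, two phases present.
Newton–Raphson from V/F = 0.58:
  V/F = 0.580: g = -0.2104, g' = -0.847 → V/F = 0.332
  V/F = 0.332: g = 0.0039, g' = -0.942 → V/F = 0.336
Converged at V/F = 0.336.

V/F = 0.336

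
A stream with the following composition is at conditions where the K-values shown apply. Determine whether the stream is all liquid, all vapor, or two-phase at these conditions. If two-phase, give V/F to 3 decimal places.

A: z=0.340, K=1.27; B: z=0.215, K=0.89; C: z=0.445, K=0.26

all liquid

ΣzᵢKᵢ = 0.739; Σzᵢ/Kᵢ = 2.221.
Since ΣzᵢKᵢ < 1 the mixture is below its bubble point — single liquid phase.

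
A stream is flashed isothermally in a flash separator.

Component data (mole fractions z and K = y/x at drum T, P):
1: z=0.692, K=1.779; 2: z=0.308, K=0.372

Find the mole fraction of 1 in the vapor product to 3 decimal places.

y_1 = 0.794

Material balance + equilibrium reduce to Σ zᵢ(Kᵢ−1)/(1+β(Kᵢ−1)) = 0.
Check two-phase: ΣzᵢKᵢ = 1.346 > 1 and Σzᵢ/Kᵢ = 1.217 > 1, so g(0) = 0.346 > 0 and g(1) = -0.217 < 0.
Newton–Raphson from β = 0.5:
  β = 0.500: g = 0.1060, g' = -0.476 → β = 0.723
  β = 0.723: g = -0.0094, g' = -0.579 → β = 0.707
Converged at β = 0.707.
Compositions from xᵢ = zᵢ/(1+β(Kᵢ−1)), yᵢ = Kᵢxᵢ:
  1: x = 0.446, y = 0.794
  2: x = 0.554, y = 0.206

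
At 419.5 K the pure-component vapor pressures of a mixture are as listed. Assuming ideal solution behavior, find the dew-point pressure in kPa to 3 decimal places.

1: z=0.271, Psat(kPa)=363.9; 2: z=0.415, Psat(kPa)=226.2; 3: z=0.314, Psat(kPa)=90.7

At the dew point ψ → 1, so Σzᵢ/Kᵢ = 1 with Kᵢ = Pᵢˢᵃᵗ/P ⇒ 1/P = Σzᵢ/Pᵢˢᵃᵗ.
1/P = 0.271/363.9 + 0.415/226.2 + 0.314/90.7 = 0.006041 ⇒ P = 165.526 kPa

Pdew = 165.526 kPa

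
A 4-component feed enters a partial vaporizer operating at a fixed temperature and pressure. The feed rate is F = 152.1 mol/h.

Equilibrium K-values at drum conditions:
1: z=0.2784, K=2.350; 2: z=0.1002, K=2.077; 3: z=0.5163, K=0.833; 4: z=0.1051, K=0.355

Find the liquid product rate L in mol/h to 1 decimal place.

L = 30.8 mol/h

Iterate (Newton) starting at V/F = 0.47:
  V/F = 0.4700: g = 0.11074, g' = -0.3481 → V/F = 0.7881
  V/F = 0.7881: g = 0.00331, g' = -0.3531 → V/F = 0.7975
  V/F = 0.7975: g = -0.00001, g' = -0.3559 → V/F = 0.7974
Converged at V/F = 0.7974.
Then V = V/F·F = 0.7974·152.1 = 121.3 mol/h and L = F − V = 30.8 mol/h.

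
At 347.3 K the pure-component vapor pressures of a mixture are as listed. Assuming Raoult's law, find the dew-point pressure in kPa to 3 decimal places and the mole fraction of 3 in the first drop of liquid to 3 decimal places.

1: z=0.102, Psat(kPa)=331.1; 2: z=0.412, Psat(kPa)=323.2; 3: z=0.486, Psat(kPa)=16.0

At the dew point ψ → 1, so Σzᵢ/Kᵢ = 1 with Kᵢ = Pᵢˢᵃᵗ/P ⇒ 1/P = Σzᵢ/Pᵢˢᵃᵗ.
1/P = 0.102/331.1 + 0.412/323.2 + 0.486/16.0 = 0.031958 ⇒ P = 31.291 kPa
xᵢ = zᵢP/Pᵢˢᵃᵗ ⇒ x_3 = 0.486·31.291/16.0 = 0.950

Pdew = 31.291 kPa, x_3 = 0.950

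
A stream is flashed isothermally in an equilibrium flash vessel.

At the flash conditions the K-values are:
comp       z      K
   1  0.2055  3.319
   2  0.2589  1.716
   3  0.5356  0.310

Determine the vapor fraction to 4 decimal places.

ψ = 0.2636

Let ψ = V/F and solve Σ zᵢ(Kᵢ−1)/(1+ψ(Kᵢ−1)) = 0.
Feasibility: ΣzᵢKᵢ = 1.2924, Σzᵢ/Kᵢ = 1.9405 — both > 1, two phases present.
Newton–Raphson from ψ = 0.48:
  ψ = 0.4800: g = -0.18910, g' = -0.8911 → ψ = 0.2678
  ψ = 0.2678: g = -0.00380, g' = -0.8977 → ψ = 0.2636
Converged at ψ = 0.2636.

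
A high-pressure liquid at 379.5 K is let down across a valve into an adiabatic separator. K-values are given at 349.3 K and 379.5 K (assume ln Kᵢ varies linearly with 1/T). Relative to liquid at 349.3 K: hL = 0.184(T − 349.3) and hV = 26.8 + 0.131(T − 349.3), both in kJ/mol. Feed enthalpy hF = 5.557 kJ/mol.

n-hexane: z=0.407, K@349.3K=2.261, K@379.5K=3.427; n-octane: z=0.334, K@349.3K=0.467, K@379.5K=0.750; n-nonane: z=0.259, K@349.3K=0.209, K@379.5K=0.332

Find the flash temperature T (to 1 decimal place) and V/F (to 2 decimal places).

Adiabatic flash: solve Rachford–Rice at each trial T, then check hF = ψ·hV(T) + (1−ψ)·hL(T).
  T = 349.3 K: K = (2.261, 0.467, 0.209), RR gives ψ = 0.157, H_out = 4.215 kJ/mol
  T = 379.5 K: K = (3.427, 0.750, 0.332), RR gives ψ = 0.620, H_out = 21.188 kJ/mol
  T = 364.4 K: K = (2.808, 0.598, 0.266), RR gives ψ = 0.397, H_out = 13.104 kJ/mol
  T = 356.9 K: K = (2.527, 0.530, 0.237), RR gives ψ = 0.284, H_out = 8.893 kJ/mol
  T = 353.1 K: K = (2.392, 0.498, 0.222), RR gives ψ = 0.223, H_out = 6.625 kJ/mol
  T = 351.2 K: K = (2.326, 0.482, 0.216), RR gives ψ = 0.191, H_out = 5.441 kJ/mol
Linear interpolation between T = 351.2 (H_out = 5.441) and T = 353.1 (H_out = 6.625) on hF = 5.557 gives T ≈ 351.4 K, at which ψ = 0.19.

T = 351.4 K, V/F = 0.19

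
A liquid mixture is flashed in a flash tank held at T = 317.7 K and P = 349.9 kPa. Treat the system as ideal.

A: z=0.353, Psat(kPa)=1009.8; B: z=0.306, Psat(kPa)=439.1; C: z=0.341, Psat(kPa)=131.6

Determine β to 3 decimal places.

β = 0.663

Raoult's law: Kᵢ = Pᵢˢᵃᵗ/P = Pᵢˢᵃᵗ/349.9.
  K_A = 1009.8/349.9 = 2.88597, K_B = 439.1/349.9 = 1.25493, K_C = 131.6/349.9 = 0.37611
Let β = V/F and solve Σ zᵢ(Kᵢ−1)/(1+β(Kᵢ−1)) = 0.
Feasibility: ΣzᵢKᵢ = 1.531, Σzᵢ/Kᵢ = 1.273 — both > 1, two phases present.
Newton iteration, β⁰ = 0.38:
  β = 0.380: g = 0.1801, g' = -0.671 → β = 0.649
  β = 0.649: g = 0.0091, g' = -0.643 → β = 0.663
Converged at β = 0.663.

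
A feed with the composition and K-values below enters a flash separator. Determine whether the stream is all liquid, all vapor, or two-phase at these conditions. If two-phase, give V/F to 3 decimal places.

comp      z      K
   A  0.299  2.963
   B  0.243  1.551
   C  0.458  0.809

ΣzᵢKᵢ = 1.633; Σzᵢ/Kᵢ = 0.824.
Since Σzᵢ/Kᵢ < 1 the mixture is above its dew point — single vapor phase.

all vapor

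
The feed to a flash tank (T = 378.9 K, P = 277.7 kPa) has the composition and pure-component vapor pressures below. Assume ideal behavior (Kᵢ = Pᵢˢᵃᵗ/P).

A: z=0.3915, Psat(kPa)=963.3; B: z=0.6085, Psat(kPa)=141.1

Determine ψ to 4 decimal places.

ψ = 0.5494

Raoult's law: Kᵢ = Pᵢˢᵃᵗ/P = Pᵢˢᵃᵗ/277.7.
  K_A = 963.3/277.7 = 3.468851, K_B = 141.1/277.7 = 0.508102
Let ψ = V/F and solve Σ zᵢ(Kᵢ−1)/(1+ψ(Kᵢ−1)) = 0.
Feasibility: ΣzᵢKᵢ = 1.6672, Σzᵢ/Kᵢ = 1.3105 — both > 1, two phases present.
Binary case is linear: z₁(K₁−1)(1+ψ(K₂−1)) + z₂(K₂−1)(1+ψ(K₁−1)) = 0
⇒ ψ = [z₁(K₁−1)+z₂(K₂−1)] / [−(K₁−1)(K₂−1)] = 0.66724/1.21442 = 0.5494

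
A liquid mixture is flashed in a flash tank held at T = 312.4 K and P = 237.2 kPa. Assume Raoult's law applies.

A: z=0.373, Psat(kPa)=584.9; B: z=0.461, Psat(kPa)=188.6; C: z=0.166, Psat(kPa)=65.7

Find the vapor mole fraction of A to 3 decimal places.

Raoult's law: Kᵢ = Pᵢˢᵃᵗ/P = Pᵢˢᵃᵗ/237.2.
  K_A = 584.9/237.2 = 2.46585, K_B = 188.6/237.2 = 0.79511, K_C = 65.7/237.2 = 0.27698
Rachford–Rice: g(β) = Σ zᵢ(Kᵢ−1)/(1+β(Kᵢ−1)) = 0.
g(0) = ΣzᵢKᵢ − 1 = 0.332 and g(1) = 1 − Σzᵢ/Kᵢ = -0.330, so a root lies in (0, 1).
Newton–Raphson from β = 0.5:
  β = 0.500: g = 0.0223, g' = -0.504 → β = 0.544
Converged at β = 0.544.
Compositions from xᵢ = zᵢ/(1+β(Kᵢ−1)), yᵢ = Kᵢxᵢ:
  A: x = 0.208, y = 0.512
  B: x = 0.519, y = 0.413
  C: x = 0.274, y = 0.076

y_A = 0.512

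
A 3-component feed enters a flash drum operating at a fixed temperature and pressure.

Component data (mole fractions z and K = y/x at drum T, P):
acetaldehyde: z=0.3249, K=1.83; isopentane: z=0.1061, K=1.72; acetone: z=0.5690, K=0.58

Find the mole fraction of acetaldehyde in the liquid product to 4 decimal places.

x_acetaldehyde = 0.2572

Newton–Raphson from ψ = 0.5:
  ψ = 0.5000: g = -0.05576, g' = -0.3024 → ψ = 0.3156
  ψ = 0.3156: g = 0.00045, g' = -0.3105 → ψ = 0.3170
Converged at ψ = 0.3170.
Compositions from xᵢ = zᵢ/(1+ψ(Kᵢ−1)), yᵢ = Kᵢxᵢ:
  acetaldehyde: x = 0.2572, y = 0.4707
  isopentane: x = 0.0864, y = 0.1486
  acetone: x = 0.6564, y = 0.3807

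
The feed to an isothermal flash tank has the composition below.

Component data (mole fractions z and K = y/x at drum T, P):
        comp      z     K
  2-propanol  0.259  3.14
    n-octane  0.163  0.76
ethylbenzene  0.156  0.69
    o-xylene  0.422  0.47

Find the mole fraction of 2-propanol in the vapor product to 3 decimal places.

Material balance + equilibrium reduce to Σ zᵢ(Kᵢ−1)/(1+ψ(Kᵢ−1)) = 0.
Feasibility: ΣzᵢKᵢ = 1.243, Σzᵢ/Kᵢ = 1.421 — both > 1, two phases present.
Newton–Raphson from ψ = 0.31:
  ψ = 0.310: g = -0.0302, g' = -0.628 → ψ = 0.262
  ψ = 0.262: g = 0.0011, g' = -0.675 → ψ = 0.264
Converged at ψ = 0.264.
Compositions from xᵢ = zᵢ/(1+ψ(Kᵢ−1)), yᵢ = Kᵢxᵢ:
  2-propanol: x = 0.166, y = 0.520
  n-octane: x = 0.174, y = 0.132
  ethylbenzene: x = 0.170, y = 0.117
  o-xylene: x = 0.491, y = 0.231

y_2-propanol = 0.520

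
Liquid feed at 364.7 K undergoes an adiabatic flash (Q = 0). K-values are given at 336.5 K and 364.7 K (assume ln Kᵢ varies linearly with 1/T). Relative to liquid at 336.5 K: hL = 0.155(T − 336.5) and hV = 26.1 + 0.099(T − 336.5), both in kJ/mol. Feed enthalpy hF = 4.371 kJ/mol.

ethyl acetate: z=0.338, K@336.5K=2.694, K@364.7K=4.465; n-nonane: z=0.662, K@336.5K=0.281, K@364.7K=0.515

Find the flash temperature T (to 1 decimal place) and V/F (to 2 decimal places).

Adiabatic flash: solve Rachford–Rice at each trial T, then check hF = ψ·hV(T) + (1−ψ)·hL(T).
  T = 336.5 K: K = (2.694, 0.281), RR gives ψ = 0.079, H_out = 2.070 kJ/mol
  T = 364.7 K: K = (4.465, 0.515), RR gives ψ = 0.506, H_out = 16.775 kJ/mol
  T = 350.6 K: K = (3.504, 0.385), RR gives ψ = 0.285, H_out = 9.405 kJ/mol
  T = 343.6 K: K = (3.083, 0.330), RR gives ψ = 0.187, H_out = 5.907 kJ/mol
  T = 340.1 K: K = (2.887, 0.305), RR gives ψ = 0.136, H_out = 4.073 kJ/mol
  T = 341.9 K: K = (2.987, 0.318), RR gives ψ = 0.162, H_out = 5.027 kJ/mol
Linear interpolation between T = 340.1 (H_out = 4.073) and T = 341.9 (H_out = 5.027) on hF = 4.371 gives T ≈ 340.7 K, at which ψ = 0.14.

T = 340.7 K, V/F = 0.14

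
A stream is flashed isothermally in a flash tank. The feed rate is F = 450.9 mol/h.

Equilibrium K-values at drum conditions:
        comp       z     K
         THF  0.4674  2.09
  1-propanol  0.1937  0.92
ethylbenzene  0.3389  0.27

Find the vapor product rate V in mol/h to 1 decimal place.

Rachford–Rice: g(ψ) = Σ zᵢ(Kᵢ−1)/(1+ψ(Kᵢ−1)) = 0.
Feasibility: ΣzᵢKᵢ = 1.2466, Σzᵢ/Kᵢ = 1.6894 — both > 1, two phases present.
Newton–Raphson from ψ = 0.34:
  ψ = 0.3400: g = 0.02671, g' = -0.6165 → ψ = 0.3833
  ψ = 0.3833: g = -0.00018, g' = -0.6258 → ψ = 0.3830
Converged at ψ = 0.3830.
Then V = ψ·F = 0.3830·450.9 = 172.7 mol/h and L = F − V = 278.2 mol/h.

V = 172.7 mol/h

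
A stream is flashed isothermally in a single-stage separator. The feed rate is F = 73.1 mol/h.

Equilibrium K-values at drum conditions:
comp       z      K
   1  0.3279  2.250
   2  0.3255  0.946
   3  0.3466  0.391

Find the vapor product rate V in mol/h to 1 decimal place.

Newton–Raphson from V/F = 0.5:
  V/F = 0.5000: g = -0.06933, g' = -0.4608 → V/F = 0.3495
  V/F = 0.3495: g = -0.00083, g' = -0.4566 → V/F = 0.3477
Converged at V/F = 0.3477.
Then V = V/F·F = 0.3477·73.1 = 25.4 mol/h and L = F − V = 47.7 mol/h.

V = 25.4 mol/h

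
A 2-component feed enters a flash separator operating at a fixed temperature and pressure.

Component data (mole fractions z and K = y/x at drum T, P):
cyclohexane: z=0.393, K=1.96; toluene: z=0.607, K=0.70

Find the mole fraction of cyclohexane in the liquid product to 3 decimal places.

x_cyclohexane = 0.238

Material balance + equilibrium reduce to Σ zᵢ(Kᵢ−1)/(1+β(Kᵢ−1)) = 0.
g(0) = ΣzᵢKᵢ − 1 = 0.195 and g(1) = 1 − Σzᵢ/Kᵢ = -0.068, so a root lies in (0, 1).
Newton iteration, β⁰ = 0.33:
  β = 0.330: g = 0.0844, g' = -0.276 → β = 0.636
  β = 0.636: g = 0.0093, g' = -0.223 → β = 0.677
  β = 0.677: g = 0.0001, g' = -0.219 → β = 0.678
Converged at β = 0.678.
Compositions from xᵢ = zᵢ/(1+β(Kᵢ−1)), yᵢ = Kᵢxᵢ:
  cyclohexane: x = 0.238, y = 0.467
  toluene: x = 0.762, y = 0.533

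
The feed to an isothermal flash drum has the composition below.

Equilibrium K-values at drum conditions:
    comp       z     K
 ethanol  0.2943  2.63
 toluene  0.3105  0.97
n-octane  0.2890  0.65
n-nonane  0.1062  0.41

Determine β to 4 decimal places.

β = 0.6233

Let β = V/F and solve Σ zᵢ(Kᵢ−1)/(1+β(Kᵢ−1)) = 0.
Check two-phase: ΣzᵢKᵢ = 1.3066 > 1 and Σzᵢ/Kᵢ = 1.1356 > 1, so g(0) = 0.3066 > 0 and g(1) = -0.1356 < 0.
Newton–Raphson from β = 0.5:
  β = 0.5000: g = 0.04336, g' = -0.3640 → β = 0.6191
  β = 0.6191: g = 0.00142, g' = -0.3435 → β = 0.6233
Converged at β = 0.6233.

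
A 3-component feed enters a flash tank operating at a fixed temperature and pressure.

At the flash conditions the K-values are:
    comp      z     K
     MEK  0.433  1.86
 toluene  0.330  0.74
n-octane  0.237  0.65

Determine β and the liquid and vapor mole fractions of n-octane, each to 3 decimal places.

Material balance + equilibrium reduce to Σ zᵢ(Kᵢ−1)/(1+β(Kᵢ−1)) = 0.
Check two-phase: ΣzᵢKᵢ = 1.204 > 1 and Σzᵢ/Kᵢ = 1.043 > 1, so g(0) = 0.204 > 0 and g(1) = -0.043 < 0.
Newton iteration, β⁰ = 0.4:
  β = 0.400: g = 0.0849, g' = -0.244 → β = 0.747
  β = 0.747: g = 0.0079, g' = -0.206 → β = 0.785
  β = 0.785: g = 0.0000, g' = -0.205 → β = 0.786
Converged at β = 0.786.
Compositions from xᵢ = zᵢ/(1+β(Kᵢ−1)), yᵢ = Kᵢxᵢ:
  MEK: x = 0.258, y = 0.481
  toluene: x = 0.415, y = 0.307
  n-octane: x = 0.327, y = 0.212

β = 0.786, x_n-octane = 0.327, y_n-octane = 0.212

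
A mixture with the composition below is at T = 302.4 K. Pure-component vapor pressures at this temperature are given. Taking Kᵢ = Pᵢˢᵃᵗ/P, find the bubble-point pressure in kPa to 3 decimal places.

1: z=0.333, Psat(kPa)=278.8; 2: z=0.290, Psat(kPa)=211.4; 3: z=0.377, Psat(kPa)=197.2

Pbub = 228.491 kPa

At the bubble point ψ → 0, so ΣzᵢKᵢ = 1 with Kᵢ = Pᵢˢᵃᵗ/P ⇒ P = ΣzᵢPᵢˢᵃᵗ.
P = 0.333·278.8 + 0.290·211.4 + 0.377·197.2 = 228.491 kPa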